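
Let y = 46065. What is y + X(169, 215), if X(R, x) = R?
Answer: 46234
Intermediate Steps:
y + X(169, 215) = 46065 + 169 = 46234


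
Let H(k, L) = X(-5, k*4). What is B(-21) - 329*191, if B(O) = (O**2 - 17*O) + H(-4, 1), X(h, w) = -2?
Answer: -62043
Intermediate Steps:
H(k, L) = -2
B(O) = -2 + O**2 - 17*O (B(O) = (O**2 - 17*O) - 2 = -2 + O**2 - 17*O)
B(-21) - 329*191 = (-2 + (-21)**2 - 17*(-21)) - 329*191 = (-2 + 441 + 357) - 62839 = 796 - 62839 = -62043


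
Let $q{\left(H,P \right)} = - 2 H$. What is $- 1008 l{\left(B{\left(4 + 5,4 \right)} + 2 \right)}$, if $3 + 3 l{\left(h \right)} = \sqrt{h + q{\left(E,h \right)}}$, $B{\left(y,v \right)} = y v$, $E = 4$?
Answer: $1008 - 336 \sqrt{30} \approx -832.35$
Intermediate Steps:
$B{\left(y,v \right)} = v y$
$l{\left(h \right)} = -1 + \frac{\sqrt{-8 + h}}{3}$ ($l{\left(h \right)} = -1 + \frac{\sqrt{h - 8}}{3} = -1 + \frac{\sqrt{-8 + h}}{3}$)
$- 1008 l{\left(B{\left(4 + 5,4 \right)} + 2 \right)} = - 1008 \left(-1 + \frac{\sqrt{-8 + \left(4 \left(4 + 5\right) + 2\right)}}{3}\right) = - 1008 \left(-1 + \frac{\sqrt{-8 + \left(4 \cdot 9 + 2\right)}}{3}\right) = - 1008 \left(-1 + \frac{\sqrt{-8 + \left(36 + 2\right)}}{3}\right) = - 1008 \left(-1 + \frac{\sqrt{-8 + 38}}{3}\right) = - 1008 \left(-1 + \frac{\sqrt{30}}{3}\right) = 1008 - 336 \sqrt{30}$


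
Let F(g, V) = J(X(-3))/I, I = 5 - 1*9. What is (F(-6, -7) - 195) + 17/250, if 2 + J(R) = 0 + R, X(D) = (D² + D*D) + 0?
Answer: -49733/250 ≈ -198.93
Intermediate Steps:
X(D) = 2*D² (X(D) = (D² + D²) + 0 = 2*D² + 0 = 2*D²)
I = -4 (I = 5 - 9 = -4)
J(R) = -2 + R (J(R) = -2 + (0 + R) = -2 + R)
F(g, V) = -4 (F(g, V) = (-2 + 2*(-3)²)/(-4) = (-2 + 2*9)*(-¼) = (-2 + 18)*(-¼) = 16*(-¼) = -4)
(F(-6, -7) - 195) + 17/250 = (-4 - 195) + 17/250 = -199 + 17*(1/250) = -199 + 17/250 = -49733/250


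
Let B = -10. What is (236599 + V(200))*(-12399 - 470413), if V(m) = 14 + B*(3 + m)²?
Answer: 84722401324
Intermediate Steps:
V(m) = 14 - 10*(3 + m)²
(236599 + V(200))*(-12399 - 470413) = (236599 + (14 - 10*(3 + 200)²))*(-12399 - 470413) = (236599 + (14 - 10*203²))*(-482812) = (236599 + (14 - 10*41209))*(-482812) = (236599 + (14 - 412090))*(-482812) = (236599 - 412076)*(-482812) = -175477*(-482812) = 84722401324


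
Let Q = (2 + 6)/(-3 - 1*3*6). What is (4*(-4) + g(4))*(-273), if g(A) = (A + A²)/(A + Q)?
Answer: 54327/19 ≈ 2859.3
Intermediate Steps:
Q = -8/21 (Q = 8/(-3 - 3*6) = 8/(-3 - 18) = 8/(-21) = 8*(-1/21) = -8/21 ≈ -0.38095)
g(A) = (A + A²)/(-8/21 + A) (g(A) = (A + A²)/(A - 8/21) = (A + A²)/(-8/21 + A))
(4*(-4) + g(4))*(-273) = (4*(-4) + 21*4*(1 + 4)/(-8 + 21*4))*(-273) = (-16 + 21*4*5/(-8 + 84))*(-273) = (-16 + 21*4*5/76)*(-273) = (-16 + 21*4*(1/76)*5)*(-273) = (-16 + 105/19)*(-273) = -199/19*(-273) = 54327/19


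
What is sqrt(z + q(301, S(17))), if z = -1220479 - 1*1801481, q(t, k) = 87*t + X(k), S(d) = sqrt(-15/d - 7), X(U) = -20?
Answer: I*sqrt(2995793) ≈ 1730.8*I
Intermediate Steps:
S(d) = sqrt(-7 - 15/d)
q(t, k) = -20 + 87*t (q(t, k) = 87*t - 20 = -20 + 87*t)
z = -3021960 (z = -1220479 - 1801481 = -3021960)
sqrt(z + q(301, S(17))) = sqrt(-3021960 + (-20 + 87*301)) = sqrt(-3021960 + (-20 + 26187)) = sqrt(-3021960 + 26167) = sqrt(-2995793) = I*sqrt(2995793)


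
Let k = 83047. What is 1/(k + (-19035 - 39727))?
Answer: 1/24285 ≈ 4.1178e-5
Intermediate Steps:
1/(k + (-19035 - 39727)) = 1/(83047 + (-19035 - 39727)) = 1/(83047 - 58762) = 1/24285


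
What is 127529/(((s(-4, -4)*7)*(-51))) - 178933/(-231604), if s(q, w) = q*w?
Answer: -7128540305/330730512 ≈ -21.554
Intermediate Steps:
127529/(((s(-4, -4)*7)*(-51))) - 178933/(-231604) = 127529/(((-4*(-4)*7)*(-51))) - 178933/(-231604) = 127529/(((16*7)*(-51))) - 178933*(-1/231604) = 127529/((112*(-51))) + 178933/231604 = 127529/(-5712) + 178933/231604 = 127529*(-1/5712) + 178933/231604 = -127529/5712 + 178933/231604 = -7128540305/330730512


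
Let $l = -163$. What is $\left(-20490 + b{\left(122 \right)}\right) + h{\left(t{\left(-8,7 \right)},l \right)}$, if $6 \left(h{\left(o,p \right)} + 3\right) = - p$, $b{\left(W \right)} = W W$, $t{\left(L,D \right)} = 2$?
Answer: $- \frac{33491}{6} \approx -5581.8$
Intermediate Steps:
$b{\left(W \right)} = W^{2}$
$h{\left(o,p \right)} = -3 - \frac{p}{6}$ ($h{\left(o,p \right)} = -3 + \frac{\left(-1\right) p}{6} = -3 - \frac{p}{6}$)
$\left(-20490 + b{\left(122 \right)}\right) + h{\left(t{\left(-8,7 \right)},l \right)} = \left(-20490 + 122^{2}\right) - - \frac{145}{6} = \left(-20490 + 14884\right) + \left(-3 + \frac{163}{6}\right) = -5606 + \frac{145}{6} = - \frac{33491}{6}$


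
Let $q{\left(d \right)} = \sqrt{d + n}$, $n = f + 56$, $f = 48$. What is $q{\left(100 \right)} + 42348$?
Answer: $42348 + 2 \sqrt{51} \approx 42362.0$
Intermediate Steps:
$n = 104$ ($n = 48 + 56 = 104$)
$q{\left(d \right)} = \sqrt{104 + d}$ ($q{\left(d \right)} = \sqrt{d + 104} = \sqrt{104 + d}$)
$q{\left(100 \right)} + 42348 = \sqrt{104 + 100} + 42348 = \sqrt{204} + 42348 = 2 \sqrt{51} + 42348 = 42348 + 2 \sqrt{51}$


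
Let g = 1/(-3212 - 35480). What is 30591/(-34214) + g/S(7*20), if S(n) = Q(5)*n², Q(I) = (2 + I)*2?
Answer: -162393620575507/181626469673600 ≈ -0.89411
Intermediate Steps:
Q(I) = 4 + 2*I
g = -1/38692 (g = 1/(-38692) = -1/38692 ≈ -2.5845e-5)
S(n) = 14*n² (S(n) = (4 + 2*5)*n² = (4 + 10)*n² = 14*n²)
30591/(-34214) + g/S(7*20) = 30591/(-34214) - 1/(38692*(14*(7*20)²)) = 30591*(-1/34214) - 1/(38692*(14*140²)) = -30591/34214 - 1/(38692*(14*19600)) = -30591/34214 - 1/38692/274400 = -30591/34214 - 1/38692*1/274400 = -30591/34214 - 1/10617084800 = -162393620575507/181626469673600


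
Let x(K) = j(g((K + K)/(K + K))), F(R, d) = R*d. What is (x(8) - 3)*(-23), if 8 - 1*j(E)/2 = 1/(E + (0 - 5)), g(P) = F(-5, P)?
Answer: -1518/5 ≈ -303.60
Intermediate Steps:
g(P) = -5*P
j(E) = 16 - 2/(-5 + E) (j(E) = 16 - 2/(E + (0 - 5)) = 16 - 2/(E - 5) = 16 - 2/(-5 + E))
x(K) = 81/5 (x(K) = 2*(-41 + 8*(-5*(K + K)/(K + K)))/(-5 - 5*(K + K)/(K + K)) = 2*(-41 + 8*(-5*2*K/(2*K)))/(-5 - 5*2*K/(2*K)) = 2*(-41 + 8*(-5*2*K*1/(2*K)))/(-5 - 5*2*K*1/(2*K)) = 2*(-41 + 8*(-5*1))/(-5 - 5*1) = 2*(-41 + 8*(-5))/(-5 - 5) = 2*(-41 - 40)/(-10) = 2*(-⅒)*(-81) = 81/5)
(x(8) - 3)*(-23) = (81/5 - 3)*(-23) = (66/5)*(-23) = -1518/5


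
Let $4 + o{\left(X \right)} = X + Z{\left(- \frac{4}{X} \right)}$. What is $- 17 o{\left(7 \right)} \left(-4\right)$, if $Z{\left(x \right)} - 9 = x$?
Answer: $\frac{5440}{7} \approx 777.14$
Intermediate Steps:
$Z{\left(x \right)} = 9 + x$
$o{\left(X \right)} = 5 + X - \frac{4}{X}$ ($o{\left(X \right)} = -4 + \left(X + \left(9 - \frac{4}{X}\right)\right) = -4 + \left(9 + X - \frac{4}{X}\right) = 5 + X - \frac{4}{X}$)
$- 17 o{\left(7 \right)} \left(-4\right) = - 17 \left(5 + 7 - \frac{4}{7}\right) \left(-4\right) = \left(-17\right) \frac{80}{7} \left(-4\right) = \left(- \frac{1360}{7}\right) \left(-4\right) = \frac{5440}{7}$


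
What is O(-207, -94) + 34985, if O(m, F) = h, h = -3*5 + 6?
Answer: 34976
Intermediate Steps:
h = -9 (h = -15 + 6 = -9)
O(m, F) = -9
O(-207, -94) + 34985 = -9 + 34985 = 34976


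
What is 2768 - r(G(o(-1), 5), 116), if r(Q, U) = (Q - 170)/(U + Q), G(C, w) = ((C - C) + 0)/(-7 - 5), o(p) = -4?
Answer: 160629/58 ≈ 2769.5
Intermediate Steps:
G(C, w) = 0 (G(C, w) = (0 + 0)/(-12) = 0*(-1/12) = 0)
r(Q, U) = (-170 + Q)/(Q + U)
2768 - r(G(o(-1), 5), 116) = 2768 - (-170 + 0)/(0 + 116) = 2768 - (-170)/116 = 2768 - 1*(-85/58) = 2768 + 85/58 = 160629/58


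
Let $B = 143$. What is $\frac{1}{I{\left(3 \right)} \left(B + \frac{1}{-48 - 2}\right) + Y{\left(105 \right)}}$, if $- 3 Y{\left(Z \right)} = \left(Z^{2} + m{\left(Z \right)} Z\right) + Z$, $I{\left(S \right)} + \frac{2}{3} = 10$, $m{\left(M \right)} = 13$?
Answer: $- \frac{25}{70763} \approx -0.00035329$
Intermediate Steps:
$I{\left(S \right)} = \frac{28}{3}$ ($I{\left(S \right)} = - \frac{2}{3} + 10 = \frac{28}{3}$)
$Y{\left(Z \right)} = - \frac{14 Z}{3} - \frac{Z^{2}}{3}$ ($Y{\left(Z \right)} = - \frac{\left(Z^{2} + 13 Z\right) + Z}{3} = - \frac{Z^{2} + 14 Z}{3} = - \frac{14 Z}{3} - \frac{Z^{2}}{3}$)
$\frac{1}{I{\left(3 \right)} \left(B + \frac{1}{-48 - 2}\right) + Y{\left(105 \right)}} = \frac{1}{\frac{28 \left(143 + \frac{1}{-48 - 2}\right)}{3} - 35 \left(14 + 105\right)} = \frac{1}{\frac{28 \left(143 + \frac{1}{-50}\right)}{3} - 35 \cdot 119} = \frac{1}{\frac{28 \left(143 - \frac{1}{50}\right)}{3} - 4165} = \frac{1}{\frac{28}{3} \cdot \frac{7149}{50} - 4165} = \frac{1}{\frac{33362}{25} - 4165} = \frac{1}{- \frac{70763}{25}} = - \frac{25}{70763}$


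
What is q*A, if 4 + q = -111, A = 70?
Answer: -8050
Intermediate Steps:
q = -115 (q = -4 - 111 = -115)
q*A = -115*70 = -8050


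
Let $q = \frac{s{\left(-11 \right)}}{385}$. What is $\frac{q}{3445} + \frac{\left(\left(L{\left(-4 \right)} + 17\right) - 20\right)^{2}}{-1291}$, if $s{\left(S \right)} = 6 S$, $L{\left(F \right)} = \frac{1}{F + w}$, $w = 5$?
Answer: $- \frac{490046}{155662325} \approx -0.0031481$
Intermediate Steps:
$L{\left(F \right)} = \frac{1}{5 + F}$ ($L{\left(F \right)} = \frac{1}{F + 5} = \frac{1}{5 + F}$)
$q = - \frac{6}{35}$ ($q = \frac{6 \left(-11\right)}{385} = \left(-66\right) \frac{1}{385} = - \frac{6}{35} \approx -0.17143$)
$\frac{q}{3445} + \frac{\left(\left(L{\left(-4 \right)} + 17\right) - 20\right)^{2}}{-1291} = - \frac{6}{35 \cdot 3445} + \frac{\left(\left(\frac{1}{5 - 4} + 17\right) - 20\right)^{2}}{-1291} = \left(- \frac{6}{35}\right) \frac{1}{3445} + \left(\left(1^{-1} + 17\right) - 20\right)^{2} \left(- \frac{1}{1291}\right) = - \frac{6}{120575} + \left(\left(1 + 17\right) - 20\right)^{2} \left(- \frac{1}{1291}\right) = - \frac{6}{120575} + \left(18 - 20\right)^{2} \left(- \frac{1}{1291}\right) = - \frac{6}{120575} + \left(-2\right)^{2} \left(- \frac{1}{1291}\right) = - \frac{6}{120575} + 4 \left(- \frac{1}{1291}\right) = - \frac{6}{120575} - \frac{4}{1291} = - \frac{490046}{155662325}$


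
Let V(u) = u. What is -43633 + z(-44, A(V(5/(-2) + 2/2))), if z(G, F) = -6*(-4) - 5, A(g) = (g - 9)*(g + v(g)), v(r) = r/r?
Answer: -43614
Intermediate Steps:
v(r) = 1
A(g) = (1 + g)*(-9 + g) (A(g) = (g - 9)*(g + 1) = (-9 + g)*(1 + g) = (1 + g)*(-9 + g))
z(G, F) = 19 (z(G, F) = 24 - 5 = 19)
-43633 + z(-44, A(V(5/(-2) + 2/2))) = -43633 + 19 = -43614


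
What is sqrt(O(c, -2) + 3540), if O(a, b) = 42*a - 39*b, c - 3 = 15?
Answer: 27*sqrt(6) ≈ 66.136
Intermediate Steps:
c = 18 (c = 3 + 15 = 18)
O(a, b) = -39*b + 42*a
sqrt(O(c, -2) + 3540) = sqrt((-39*(-2) + 42*18) + 3540) = sqrt((78 + 756) + 3540) = sqrt(834 + 3540) = sqrt(4374) = 27*sqrt(6)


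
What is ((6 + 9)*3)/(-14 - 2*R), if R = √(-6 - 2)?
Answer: -105/38 + 15*I*√2/19 ≈ -2.7632 + 1.1165*I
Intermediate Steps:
R = 2*I*√2 (R = √(-8) = 2*I*√2 ≈ 2.8284*I)
((6 + 9)*3)/(-14 - 2*R) = ((6 + 9)*3)/(-14 - 4*I*√2) = (15*3)/(-14 - 4*I*√2) = 45/(-14 - 4*I*√2)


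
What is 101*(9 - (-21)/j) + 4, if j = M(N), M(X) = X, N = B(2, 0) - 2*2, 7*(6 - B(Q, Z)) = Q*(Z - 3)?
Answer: 33107/20 ≈ 1655.3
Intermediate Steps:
B(Q, Z) = 6 - Q*(-3 + Z)/7 (B(Q, Z) = 6 - Q*(Z - 3)/7 = 6 - Q*(-3 + Z)/7)
N = 20/7 (N = (6 + (3/7)*2 - ⅐*2*0) - 2*2 = (6 + 6/7 + 0) - 4 = 48/7 - 4 = 20/7 ≈ 2.8571)
j = 20/7 ≈ 2.8571
101*(9 - (-21)/j) + 4 = 101*(9 - (-21)/20/7) + 4 = 101*(9 - (-21)*7/20) + 4 = 101*(9 - 1*(-147/20)) + 4 = 101*(9 + 147/20) + 4 = 101*(327/20) + 4 = 33027/20 + 4 = 33107/20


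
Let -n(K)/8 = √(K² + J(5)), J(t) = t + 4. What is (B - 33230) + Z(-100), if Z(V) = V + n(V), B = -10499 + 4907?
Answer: -38922 - 8*√10009 ≈ -39722.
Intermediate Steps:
B = -5592
J(t) = 4 + t
n(K) = -8*√(9 + K²) (n(K) = -8*√(K² + (4 + 5)) = -8*√(K² + 9) = -8*√(9 + K²))
Z(V) = V - 8*√(9 + V²)
(B - 33230) + Z(-100) = (-5592 - 33230) + (-100 - 8*√(9 + (-100)²)) = -38822 + (-100 - 8*√(9 + 10000)) = -38822 + (-100 - 8*√10009) = -38922 - 8*√10009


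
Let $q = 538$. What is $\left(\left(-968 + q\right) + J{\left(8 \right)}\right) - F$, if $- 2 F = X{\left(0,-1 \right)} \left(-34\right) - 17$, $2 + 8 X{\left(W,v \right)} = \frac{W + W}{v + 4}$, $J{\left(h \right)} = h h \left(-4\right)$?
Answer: $- \frac{2761}{4} \approx -690.25$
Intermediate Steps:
$J{\left(h \right)} = - 4 h^{2}$ ($J{\left(h \right)} = h^{2} \left(-4\right) = - 4 h^{2}$)
$X{\left(W,v \right)} = - \frac{1}{4} + \frac{W}{4 \left(4 + v\right)}$ ($X{\left(W,v \right)} = - \frac{1}{4} + \frac{\left(W + W\right) \frac{1}{v + 4}}{8} = - \frac{1}{4} + \frac{2 W \frac{1}{4 + v}}{8} = - \frac{1}{4} + \frac{W}{4 \left(4 + v\right)}$)
$F = \frac{17}{4}$ ($F = - \frac{\frac{-4 + 0 - -1}{4 \left(4 - 1\right)} \left(-34\right) - 17}{2} = - \frac{\frac{-4 + 0 + 1}{4 \cdot 3} \left(-34\right) - 17}{2} = - \frac{\frac{1}{4} \cdot \frac{1}{3} \left(-3\right) \left(-34\right) - 17}{2} = - \frac{\left(- \frac{1}{4}\right) \left(-34\right) - 17}{2} = - \frac{\frac{17}{2} - 17}{2} = \left(- \frac{1}{2}\right) \left(- \frac{17}{2}\right) = \frac{17}{4} \approx 4.25$)
$\left(\left(-968 + q\right) + J{\left(8 \right)}\right) - F = \left(\left(-968 + 538\right) - 4 \cdot 8^{2}\right) - \frac{17}{4} = \left(-430 - 256\right) - \frac{17}{4} = -686 - \frac{17}{4} = - \frac{2761}{4}$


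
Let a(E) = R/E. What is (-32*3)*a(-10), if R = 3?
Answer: 144/5 ≈ 28.800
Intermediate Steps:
a(E) = 3/E
(-32*3)*a(-10) = (-32*3)*(3/(-10)) = -288*(-1)/10 = -96*(-3/10) = 144/5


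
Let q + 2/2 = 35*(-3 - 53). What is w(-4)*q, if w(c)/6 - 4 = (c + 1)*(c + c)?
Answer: -329448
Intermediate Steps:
q = -1961 (q = -1 + 35*(-3 - 53) = -1 + 35*(-56) = -1 - 1960 = -1961)
w(c) = 24 + 12*c*(1 + c) (w(c) = 24 + 6*((c + 1)*(c + c)) = 24 + 6*((1 + c)*(2*c)) = 24 + 6*(2*c*(1 + c)) = 24 + 12*c*(1 + c))
w(-4)*q = (24 + 12*(-4) + 12*(-4)**2)*(-1961) = (24 - 48 + 12*16)*(-1961) = (24 - 48 + 192)*(-1961) = 168*(-1961) = -329448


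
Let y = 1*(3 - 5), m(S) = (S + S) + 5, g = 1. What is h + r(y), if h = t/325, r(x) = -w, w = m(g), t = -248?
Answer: -2523/325 ≈ -7.7631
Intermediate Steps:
m(S) = 5 + 2*S (m(S) = 2*S + 5 = 5 + 2*S)
w = 7 (w = 5 + 2*1 = 5 + 2 = 7)
y = -2 (y = 1*(-2) = -2)
r(x) = -7 (r(x) = -1*7 = -7)
h = -248/325 ≈ -0.76308
h + r(y) = -248/325 - 7 = -2523/325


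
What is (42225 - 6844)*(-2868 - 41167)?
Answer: -1558002335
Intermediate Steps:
(42225 - 6844)*(-2868 - 41167) = 35381*(-44035) = -1558002335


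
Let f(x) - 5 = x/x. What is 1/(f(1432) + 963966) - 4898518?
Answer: -4722034193495/963972 ≈ -4.8985e+6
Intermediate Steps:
f(x) = 6 (f(x) = 5 + x/x = 5 + 1 = 6)
1/(f(1432) + 963966) - 4898518 = 1/(6 + 963966) - 4898518 = 1/963972 - 4898518 = -4722034193495/963972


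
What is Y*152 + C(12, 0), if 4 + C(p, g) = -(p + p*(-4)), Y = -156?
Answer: -23680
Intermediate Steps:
C(p, g) = -4 + 3*p (C(p, g) = -4 - (p + p*(-4)) = -4 - (p - 4*p) = -4 - (-3)*p = -4 + 3*p)
Y*152 + C(12, 0) = -156*152 + (-4 + 3*12) = -23712 + (-4 + 36) = -23712 + 32 = -23680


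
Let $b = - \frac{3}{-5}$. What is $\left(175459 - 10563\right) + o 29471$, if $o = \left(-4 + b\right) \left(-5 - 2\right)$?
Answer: $\frac{4331529}{5} \approx 8.6631 \cdot 10^{5}$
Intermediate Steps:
$b = \frac{3}{5}$ ($b = \left(-3\right) \left(- \frac{1}{5}\right) = \frac{3}{5} \approx 0.6$)
$o = \frac{119}{5}$ ($o = \left(-4 + \frac{3}{5}\right) \left(-5 - 2\right) = \left(- \frac{17}{5}\right) \left(-7\right) = \frac{119}{5} \approx 23.8$)
$\left(175459 - 10563\right) + o 29471 = \left(175459 - 10563\right) + \frac{119}{5} \cdot 29471 = \left(175459 - 10563\right) + \frac{3507049}{5} = 164896 + \frac{3507049}{5} = \frac{4331529}{5}$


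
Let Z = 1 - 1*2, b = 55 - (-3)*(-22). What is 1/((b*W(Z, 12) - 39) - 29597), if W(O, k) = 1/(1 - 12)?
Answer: -1/29635 ≈ -3.3744e-5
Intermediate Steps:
b = -11 (b = 55 - 1*66 = 55 - 66 = -11)
Z = -1 (Z = 1 - 2 = -1)
W(O, k) = -1/11 (W(O, k) = 1/(-11) = -1/11)
1/((b*W(Z, 12) - 39) - 29597) = 1/((-11*(-1/11) - 39) - 29597) = 1/((1 - 39) - 29597) = 1/(-38 - 29597) = 1/(-29635) = -1/29635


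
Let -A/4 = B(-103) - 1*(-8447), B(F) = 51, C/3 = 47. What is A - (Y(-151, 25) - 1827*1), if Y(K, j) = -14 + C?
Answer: -32292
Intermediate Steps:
C = 141 (C = 3*47 = 141)
Y(K, j) = 127 (Y(K, j) = -14 + 141 = 127)
A = -33992 (A = -4*(51 - 1*(-8447)) = -4*(51 + 8447) = -4*8498 = -33992)
A - (Y(-151, 25) - 1827*1) = -33992 - (127 - 1827*1) = -33992 - (127 - 1827) = -33992 - 1*(-1700) = -33992 + 1700 = -32292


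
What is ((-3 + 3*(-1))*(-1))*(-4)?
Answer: -24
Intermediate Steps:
((-3 + 3*(-1))*(-1))*(-4) = ((-3 - 3)*(-1))*(-4) = -6*(-1)*(-4) = 6*(-4) = -24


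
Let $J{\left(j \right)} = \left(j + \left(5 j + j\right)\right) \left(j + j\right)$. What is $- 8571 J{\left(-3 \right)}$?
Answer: $-1079946$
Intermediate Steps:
$J{\left(j \right)} = 14 j^{2}$ ($J{\left(j \right)} = \left(j + 6 j\right) 2 j = 7 j 2 j = 14 j^{2}$)
$- 8571 J{\left(-3 \right)} = - 8571 \cdot 14 \left(-3\right)^{2} = - 8571 \cdot 14 \cdot 9 = \left(-8571\right) 126 = -1079946$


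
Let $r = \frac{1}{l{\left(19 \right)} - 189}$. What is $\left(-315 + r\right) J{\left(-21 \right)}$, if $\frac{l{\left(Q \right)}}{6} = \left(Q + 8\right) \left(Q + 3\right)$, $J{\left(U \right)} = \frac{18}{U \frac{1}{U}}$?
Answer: $- \frac{2126248}{375} \approx -5670.0$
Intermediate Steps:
$J{\left(U \right)} = 18$ ($J{\left(U \right)} = \frac{18}{1} = 18 \cdot 1 = 18$)
$l{\left(Q \right)} = 6 \left(3 + Q\right) \left(8 + Q\right)$ ($l{\left(Q \right)} = 6 \left(Q + 8\right) \left(Q + 3\right) = 6 \left(8 + Q\right) \left(3 + Q\right) = 6 \left(3 + Q\right) \left(8 + Q\right)$)
$r = \frac{1}{3375}$ ($r = \frac{1}{\left(144 + 6 \cdot 19^{2} + 66 \cdot 19\right) - 189} = \frac{1}{\left(144 + 6 \cdot 361 + 1254\right) - 189} = \frac{1}{\left(144 + 2166 + 1254\right) - 189} = \frac{1}{3564 - 189} = \frac{1}{3375} \approx 0.0002963$)
$\left(-315 + r\right) J{\left(-21 \right)} = \left(-315 + \frac{1}{3375}\right) 18 = \left(- \frac{1063124}{3375}\right) 18 = - \frac{2126248}{375}$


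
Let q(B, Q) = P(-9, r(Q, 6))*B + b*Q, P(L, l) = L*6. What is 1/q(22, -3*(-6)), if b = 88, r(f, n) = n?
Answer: 1/396 ≈ 0.0025253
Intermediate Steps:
P(L, l) = 6*L
q(B, Q) = -54*B + 88*Q (q(B, Q) = (6*(-9))*B + 88*Q = -54*B + 88*Q)
1/q(22, -3*(-6)) = 1/(-54*22 + 88*(-3*(-6))) = 1/(-1188 + 88*18) = 1/(-1188 + 1584) = 1/396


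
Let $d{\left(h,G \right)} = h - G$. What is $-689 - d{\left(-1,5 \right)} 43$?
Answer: $-431$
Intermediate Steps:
$-689 - d{\left(-1,5 \right)} 43 = -689 - \left(-1 - 5\right) 43 = -689 - \left(-6\right) 43 = -689 - -258 = -689 + 258 = -431$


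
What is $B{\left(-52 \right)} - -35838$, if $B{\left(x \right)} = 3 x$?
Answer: $35682$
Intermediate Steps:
$B{\left(-52 \right)} - -35838 = 3 \left(-52\right) - -35838 = -156 + 35838 = 35682$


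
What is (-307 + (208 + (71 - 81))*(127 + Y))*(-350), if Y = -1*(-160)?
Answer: -19781650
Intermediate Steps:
Y = 160
(-307 + (208 + (71 - 81))*(127 + Y))*(-350) = (-307 + (208 + (71 - 81))*(127 + 160))*(-350) = (-307 + (208 - 10)*287)*(-350) = (-307 + 198*287)*(-350) = (-307 + 56826)*(-350) = 56519*(-350) = -19781650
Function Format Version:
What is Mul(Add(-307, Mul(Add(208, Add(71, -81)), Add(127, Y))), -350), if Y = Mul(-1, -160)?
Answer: -19781650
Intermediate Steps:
Y = 160
Mul(Add(-307, Mul(Add(208, Add(71, -81)), Add(127, Y))), -350) = Mul(Add(-307, Mul(Add(208, Add(71, -81)), Add(127, 160))), -350) = Mul(Add(-307, Mul(Add(208, -10), 287)), -350) = Mul(Add(-307, Mul(198, 287)), -350) = Mul(Add(-307, 56826), -350) = Mul(56519, -350) = -19781650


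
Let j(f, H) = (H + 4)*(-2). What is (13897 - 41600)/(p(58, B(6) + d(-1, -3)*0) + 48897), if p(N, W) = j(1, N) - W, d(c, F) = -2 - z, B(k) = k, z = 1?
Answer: -27703/48767 ≈ -0.56807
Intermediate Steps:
j(f, H) = -8 - 2*H (j(f, H) = (4 + H)*(-2) = -8 - 2*H)
d(c, F) = -3 (d(c, F) = -2 - 1*1 = -2 - 1 = -3)
p(N, W) = -8 - W - 2*N (p(N, W) = (-8 - 2*N) - W = -8 - W - 2*N)
(13897 - 41600)/(p(58, B(6) + d(-1, -3)*0) + 48897) = (13897 - 41600)/((-8 - (6 - 3*0) - 2*58) + 48897) = -27703/((-8 - (6 + 0) - 116) + 48897) = -27703/((-8 - 1*6 - 116) + 48897) = -27703/((-8 - 6 - 116) + 48897) = -27703/(-130 + 48897) = -27703/48767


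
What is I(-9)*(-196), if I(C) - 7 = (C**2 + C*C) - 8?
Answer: -31556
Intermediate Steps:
I(C) = -1 + 2*C**2 (I(C) = 7 + ((C**2 + C*C) - 8) = 7 + ((C**2 + C**2) - 8) = 7 + (2*C**2 - 8) = 7 + (-8 + 2*C**2) = -1 + 2*C**2)
I(-9)*(-196) = (-1 + 2*(-9)**2)*(-196) = (-1 + 2*81)*(-196) = (-1 + 162)*(-196) = 161*(-196) = -31556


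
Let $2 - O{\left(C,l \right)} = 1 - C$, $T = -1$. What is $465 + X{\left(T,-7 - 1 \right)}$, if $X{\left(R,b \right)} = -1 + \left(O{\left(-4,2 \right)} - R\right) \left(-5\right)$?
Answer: $474$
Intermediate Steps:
$O{\left(C,l \right)} = 1 + C$ ($O{\left(C,l \right)} = 2 - \left(1 - C\right) = 2 + \left(-1 + C\right) = 1 + C$)
$X{\left(R,b \right)} = 14 + 5 R$ ($X{\left(R,b \right)} = -1 + \left(\left(1 - 4\right) - R\right) \left(-5\right) = -1 + \left(-3 - R\right) \left(-5\right) = -1 + \left(15 + 5 R\right) = 14 + 5 R$)
$465 + X{\left(T,-7 - 1 \right)} = 465 + \left(14 + 5 \left(-1\right)\right) = 465 + \left(14 - 5\right) = 465 + 9 = 474$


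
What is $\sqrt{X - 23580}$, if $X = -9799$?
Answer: $i \sqrt{33379} \approx 182.7 i$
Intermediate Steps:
$\sqrt{X - 23580} = \sqrt{-9799 - 23580} = \sqrt{-33379} = i \sqrt{33379}$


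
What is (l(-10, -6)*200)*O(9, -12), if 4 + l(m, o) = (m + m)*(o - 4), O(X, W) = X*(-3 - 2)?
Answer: -1764000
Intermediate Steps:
O(X, W) = -5*X (O(X, W) = X*(-5) = -5*X)
l(m, o) = -4 + 2*m*(-4 + o) (l(m, o) = -4 + (m + m)*(o - 4) = -4 + (2*m)*(-4 + o) = -4 + 2*m*(-4 + o))
(l(-10, -6)*200)*O(9, -12) = ((-4 - 8*(-10) + 2*(-10)*(-6))*200)*(-5*9) = ((-4 + 80 + 120)*200)*(-45) = (196*200)*(-45) = 39200*(-45) = -1764000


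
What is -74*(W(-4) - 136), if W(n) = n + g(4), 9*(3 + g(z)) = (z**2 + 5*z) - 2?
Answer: 92722/9 ≈ 10302.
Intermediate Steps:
g(z) = -29/9 + z**2/9 + 5*z/9 (g(z) = -3 + ((z**2 + 5*z) - 2)/9 = -3 + (-2 + z**2 + 5*z)/9 = -3 + (-2/9 + z**2/9 + 5*z/9) = -29/9 + z**2/9 + 5*z/9)
W(n) = 7/9 + n (W(n) = n + (-29/9 + (1/9)*4**2 + (5/9)*4) = n + (-29/9 + (1/9)*16 + 20/9) = n + (-29/9 + 16/9 + 20/9) = n + 7/9 = 7/9 + n)
-74*(W(-4) - 136) = -74*((7/9 - 4) - 136) = -74*(-29/9 - 136) = -74*(-1253/9) = 92722/9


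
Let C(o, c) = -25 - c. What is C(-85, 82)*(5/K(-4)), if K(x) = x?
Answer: 535/4 ≈ 133.75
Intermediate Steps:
C(-85, 82)*(5/K(-4)) = (-25 - 1*82)*(5/(-4)) = (-25 - 82)*(5*(-1/4)) = -107*(-5/4) = 535/4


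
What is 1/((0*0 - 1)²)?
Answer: 1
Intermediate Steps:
1/((0*0 - 1)²) = 1/((0 - 1)²) = 1/((-1)²) = 1/1 = 1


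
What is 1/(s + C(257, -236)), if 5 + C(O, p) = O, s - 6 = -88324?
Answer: -1/88066 ≈ -1.1355e-5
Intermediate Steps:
s = -88318 (s = 6 - 88324 = -88318)
C(O, p) = -5 + O
1/(s + C(257, -236)) = 1/(-88318 + (-5 + 257)) = 1/(-88318 + 252) = 1/(-88066) = -1/88066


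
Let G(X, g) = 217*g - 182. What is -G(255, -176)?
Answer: 38374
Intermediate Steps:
G(X, g) = -182 + 217*g
-G(255, -176) = -(-182 + 217*(-176)) = -(-182 - 38192) = -1*(-38374) = 38374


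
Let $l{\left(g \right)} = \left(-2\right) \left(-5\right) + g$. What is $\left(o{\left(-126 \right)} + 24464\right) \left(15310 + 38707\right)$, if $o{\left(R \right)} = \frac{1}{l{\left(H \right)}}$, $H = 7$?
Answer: $\frac{22465076113}{17} \approx 1.3215 \cdot 10^{9}$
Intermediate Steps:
$l{\left(g \right)} = 10 + g$
$o{\left(R \right)} = \frac{1}{17}$ ($o{\left(R \right)} = \frac{1}{10 + 7} = \frac{1}{17}$)
$\left(o{\left(-126 \right)} + 24464\right) \left(15310 + 38707\right) = \left(\frac{1}{17} + 24464\right) \left(15310 + 38707\right) = \frac{415889}{17} \cdot 54017 = \frac{22465076113}{17}$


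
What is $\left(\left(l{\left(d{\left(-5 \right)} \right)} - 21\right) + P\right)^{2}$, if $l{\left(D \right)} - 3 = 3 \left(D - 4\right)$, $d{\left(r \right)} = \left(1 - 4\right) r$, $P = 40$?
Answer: $3025$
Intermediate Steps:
$d{\left(r \right)} = - 3 r$
$l{\left(D \right)} = -9 + 3 D$ ($l{\left(D \right)} = 3 + 3 \left(D - 4\right) = 3 + 3 \left(-4 + D\right) = 3 + \left(-12 + 3 D\right) = -9 + 3 D$)
$\left(\left(l{\left(d{\left(-5 \right)} \right)} - 21\right) + P\right)^{2} = \left(\left(\left(-9 + 3 \left(\left(-3\right) \left(-5\right)\right)\right) - 21\right) + 40\right)^{2} = \left(\left(\left(-9 + 3 \cdot 15\right) - 21\right) + 40\right)^{2} = \left(\left(\left(-9 + 45\right) - 21\right) + 40\right)^{2} = \left(\left(36 - 21\right) + 40\right)^{2} = \left(15 + 40\right)^{2} = 55^{2} = 3025$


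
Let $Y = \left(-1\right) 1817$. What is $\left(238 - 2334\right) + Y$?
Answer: $-3913$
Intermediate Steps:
$Y = -1817$
$\left(238 - 2334\right) + Y = \left(238 - 2334\right) - 1817 = -2096 - 1817 = -3913$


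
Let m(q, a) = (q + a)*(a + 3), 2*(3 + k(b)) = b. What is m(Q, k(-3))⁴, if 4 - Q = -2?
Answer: 6561/256 ≈ 25.629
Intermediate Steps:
Q = 6 (Q = 4 - 1*(-2) = 4 + 2 = 6)
k(b) = -3 + b/2
m(q, a) = (3 + a)*(a + q) (m(q, a) = (a + q)*(3 + a) = (3 + a)*(a + q))
m(Q, k(-3))⁴ = ((-3 + (½)*(-3))² + 3*(-3 + (½)*(-3)) + 3*6 + (-3 + (½)*(-3))*6)⁴ = ((-3 - 3/2)² + 3*(-3 - 3/2) + 18 + (-3 - 3/2)*6)⁴ = ((-9/2)² + 3*(-9/2) + 18 - 9/2*6)⁴ = (81/4 - 27/2 + 18 - 27)⁴ = (-9/4)⁴ = 6561/256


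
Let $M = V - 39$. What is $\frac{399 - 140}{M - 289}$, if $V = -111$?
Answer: $- \frac{259}{439} \approx -0.58998$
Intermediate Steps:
$M = -150$ ($M = -111 - 39 = -150$)
$\frac{399 - 140}{M - 289} = \frac{399 - 140}{-150 - 289} = \frac{259}{-439} = 259 \left(- \frac{1}{439}\right) = - \frac{259}{439}$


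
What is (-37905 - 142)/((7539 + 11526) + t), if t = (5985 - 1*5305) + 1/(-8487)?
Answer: -322904889/167575814 ≈ -1.9269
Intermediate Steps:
t = 5771159/8487 (t = (5985 - 5305) - 1/8487 = 680 - 1/8487 = 5771159/8487 ≈ 680.00)
(-37905 - 142)/((7539 + 11526) + t) = (-37905 - 142)/((7539 + 11526) + 5771159/8487) = -38047/(19065 + 5771159/8487) = -38047/167575814/8487 = -38047*8487/167575814 = -322904889/167575814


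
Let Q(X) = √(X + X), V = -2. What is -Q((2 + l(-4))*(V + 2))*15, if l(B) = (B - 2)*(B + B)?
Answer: 0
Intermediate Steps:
l(B) = 2*B*(-2 + B) (l(B) = (-2 + B)*(2*B) = 2*B*(-2 + B))
Q(X) = √2*√X (Q(X) = √(2*X) = √2*√X)
-Q((2 + l(-4))*(V + 2))*15 = -√2*√((2 + 2*(-4)*(-2 - 4))*(-2 + 2))*15 = -√2*√((2 + 2*(-4)*(-6))*0)*15 = -√2*√((2 + 48)*0)*15 = -√2*√(50*0)*15 = -√2*√0*15 = -√2*0*15 = -1*0*15 = 0*15 = 0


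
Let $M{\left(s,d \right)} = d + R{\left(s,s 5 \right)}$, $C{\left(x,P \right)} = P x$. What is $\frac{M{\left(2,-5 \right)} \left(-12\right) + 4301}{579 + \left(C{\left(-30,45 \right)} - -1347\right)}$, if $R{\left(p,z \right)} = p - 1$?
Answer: $\frac{4349}{576} \approx 7.5503$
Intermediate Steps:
$R{\left(p,z \right)} = -1 + p$
$M{\left(s,d \right)} = -1 + d + s$ ($M{\left(s,d \right)} = d + \left(-1 + s\right) = -1 + d + s$)
$\frac{M{\left(2,-5 \right)} \left(-12\right) + 4301}{579 + \left(C{\left(-30,45 \right)} - -1347\right)} = \frac{\left(-1 - 5 + 2\right) \left(-12\right) + 4301}{579 + \left(45 \left(-30\right) - -1347\right)} = \frac{\left(-4\right) \left(-12\right) + 4301}{579 + \left(-1350 + 1347\right)} = \frac{48 + 4301}{579 - 3} = \frac{4349}{576}$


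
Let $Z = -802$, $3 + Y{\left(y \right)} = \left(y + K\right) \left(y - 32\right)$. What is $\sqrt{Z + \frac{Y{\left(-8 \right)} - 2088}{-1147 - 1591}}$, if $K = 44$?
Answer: $\frac{i \sqrt{4384690}}{74} \approx 28.297 i$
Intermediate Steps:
$Y{\left(y \right)} = -3 + \left(-32 + y\right) \left(44 + y\right)$ ($Y{\left(y \right)} = -3 + \left(y + 44\right) \left(y - 32\right) = -3 + \left(44 + y\right) \left(-32 + y\right) = -3 + \left(-32 + y\right) \left(44 + y\right)$)
$\sqrt{Z + \frac{Y{\left(-8 \right)} - 2088}{-1147 - 1591}} = \sqrt{-802 + \frac{\left(-1411 + \left(-8\right)^{2} + 12 \left(-8\right)\right) - 2088}{-1147 - 1591}} = \sqrt{-802 + \frac{\left(-1411 + 64 - 96\right) - 2088}{-2738}} = \sqrt{-802 + \left(-1443 - 2088\right) \left(- \frac{1}{2738}\right)} = \sqrt{-802 - - \frac{3531}{2738}} = \sqrt{-802 + \frac{3531}{2738}} = \sqrt{- \frac{2192345}{2738}} = \frac{i \sqrt{4384690}}{74}$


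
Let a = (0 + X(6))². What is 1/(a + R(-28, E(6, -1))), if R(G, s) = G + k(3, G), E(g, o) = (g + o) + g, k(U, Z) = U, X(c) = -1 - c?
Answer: 1/24 ≈ 0.041667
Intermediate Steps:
E(g, o) = o + 2*g
R(G, s) = 3 + G (R(G, s) = G + 3 = 3 + G)
a = 49 (a = (0 + (-1 - 1*6))² = (0 + (-1 - 6))² = (0 - 7)² = (-7)² = 49)
1/(a + R(-28, E(6, -1))) = 1/(49 + (3 - 28)) = 1/(49 - 25) = 1/24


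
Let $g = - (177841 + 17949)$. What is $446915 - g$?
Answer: $642705$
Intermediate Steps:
$g = -195790$ ($g = \left(-1\right) 195790 = -195790$)
$446915 - g = 446915 - -195790 = 446915 + 195790 = 642705$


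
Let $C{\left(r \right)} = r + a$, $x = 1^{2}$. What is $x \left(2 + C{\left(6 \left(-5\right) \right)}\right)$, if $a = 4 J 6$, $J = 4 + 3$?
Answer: $140$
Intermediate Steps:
$J = 7$
$x = 1$
$a = 168$ ($a = 4 \cdot 7 \cdot 6 = 28 \cdot 6 = 168$)
$C{\left(r \right)} = 168 + r$ ($C{\left(r \right)} = r + 168 = 168 + r$)
$x \left(2 + C{\left(6 \left(-5\right) \right)}\right) = 1 \left(2 + \left(168 + 6 \left(-5\right)\right)\right) = 1 \left(2 + \left(168 - 30\right)\right) = 1 \left(2 + 138\right) = 1 \cdot 140 = 140$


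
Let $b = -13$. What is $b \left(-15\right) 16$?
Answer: $3120$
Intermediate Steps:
$b \left(-15\right) 16 = \left(-13\right) \left(-15\right) 16 = 195 \cdot 16 = 3120$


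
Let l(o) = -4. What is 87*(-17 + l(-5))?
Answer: -1827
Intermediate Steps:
87*(-17 + l(-5)) = 87*(-17 - 4) = 87*(-21) = -1827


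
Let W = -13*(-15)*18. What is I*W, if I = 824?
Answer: 2892240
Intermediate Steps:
W = 3510 (W = 195*18 = 3510)
I*W = 824*3510 = 2892240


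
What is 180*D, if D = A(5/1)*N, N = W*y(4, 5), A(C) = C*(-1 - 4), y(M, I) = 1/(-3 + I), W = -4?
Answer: 9000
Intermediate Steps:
A(C) = -5*C (A(C) = C*(-5) = -5*C)
N = -2 (N = -4/(-3 + 5) = -4/2 = -4*½ = -2)
D = 50 (D = -25/1*(-2) = -25*(-2) = 50)
180*D = 180*50 = 9000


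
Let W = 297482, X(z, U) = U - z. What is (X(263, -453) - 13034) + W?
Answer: 283732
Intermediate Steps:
(X(263, -453) - 13034) + W = ((-453 - 1*263) - 13034) + 297482 = ((-453 - 263) - 13034) + 297482 = (-716 - 13034) + 297482 = -13750 + 297482 = 283732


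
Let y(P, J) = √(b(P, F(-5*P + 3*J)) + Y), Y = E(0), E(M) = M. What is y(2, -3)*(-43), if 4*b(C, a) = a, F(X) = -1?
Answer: -43*I/2 ≈ -21.5*I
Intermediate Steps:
b(C, a) = a/4
Y = 0
y(P, J) = I/2 (y(P, J) = √((¼)*(-1) + 0) = √(-¼ + 0) = √(-¼) = I/2)
y(2, -3)*(-43) = (I/2)*(-43) = -43*I/2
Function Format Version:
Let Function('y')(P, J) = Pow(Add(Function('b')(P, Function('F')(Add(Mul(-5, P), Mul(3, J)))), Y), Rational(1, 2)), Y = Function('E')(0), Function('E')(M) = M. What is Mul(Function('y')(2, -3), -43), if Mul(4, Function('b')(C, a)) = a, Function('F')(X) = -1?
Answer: Mul(Rational(-43, 2), I) ≈ Mul(-21.500, I)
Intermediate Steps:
Function('b')(C, a) = Mul(Rational(1, 4), a)
Y = 0
Function('y')(P, J) = Mul(Rational(1, 2), I) (Function('y')(P, J) = Pow(Add(Mul(Rational(1, 4), -1), 0), Rational(1, 2)) = Pow(Add(Rational(-1, 4), 0), Rational(1, 2)) = Pow(Rational(-1, 4), Rational(1, 2)) = Mul(Rational(1, 2), I))
Mul(Function('y')(2, -3), -43) = Mul(Mul(Rational(1, 2), I), -43) = Mul(Rational(-43, 2), I)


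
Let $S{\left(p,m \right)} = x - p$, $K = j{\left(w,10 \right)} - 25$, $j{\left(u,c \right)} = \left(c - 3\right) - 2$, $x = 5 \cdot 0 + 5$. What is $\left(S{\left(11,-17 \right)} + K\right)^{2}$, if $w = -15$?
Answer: $676$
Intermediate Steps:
$x = 5$ ($x = 0 + 5 = 5$)
$j{\left(u,c \right)} = -5 + c$ ($j{\left(u,c \right)} = \left(-3 + c\right) - 2 = -5 + c$)
$K = -20$ ($K = \left(-5 + 10\right) - 25 = 5 - 25 = -20$)
$S{\left(p,m \right)} = 5 - p$
$\left(S{\left(11,-17 \right)} + K\right)^{2} = \left(\left(5 - 11\right) - 20\right)^{2} = \left(-6 - 20\right)^{2} = \left(-26\right)^{2} = 676$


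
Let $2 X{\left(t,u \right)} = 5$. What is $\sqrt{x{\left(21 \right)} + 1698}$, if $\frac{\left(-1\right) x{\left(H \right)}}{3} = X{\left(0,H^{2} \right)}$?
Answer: $\frac{7 \sqrt{138}}{2} \approx 41.116$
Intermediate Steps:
$X{\left(t,u \right)} = \frac{5}{2}$ ($X{\left(t,u \right)} = \frac{1}{2} \cdot 5 = \frac{5}{2}$)
$x{\left(H \right)} = - \frac{15}{2}$ ($x{\left(H \right)} = \left(-3\right) \frac{5}{2} = - \frac{15}{2}$)
$\sqrt{x{\left(21 \right)} + 1698} = \sqrt{- \frac{15}{2} + 1698} = \sqrt{\frac{3381}{2}} = \frac{7 \sqrt{138}}{2}$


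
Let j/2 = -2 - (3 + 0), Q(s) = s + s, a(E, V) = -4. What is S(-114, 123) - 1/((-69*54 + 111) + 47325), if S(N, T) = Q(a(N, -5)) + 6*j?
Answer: -2972281/43710 ≈ -68.000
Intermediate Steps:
Q(s) = 2*s
j = -10 (j = 2*(-2 - (3 + 0)) = 2*(-2 - 1*3) = 2*(-2 - 3) = 2*(-5) = -10)
S(N, T) = -68 (S(N, T) = 2*(-4) + 6*(-10) = -8 - 60 = -68)
S(-114, 123) - 1/((-69*54 + 111) + 47325) = -68 - 1/((-69*54 + 111) + 47325) = -68 - 1/((-3726 + 111) + 47325) = -68 - 1/(-3615 + 47325) = -68 - 1/43710 = -2972281/43710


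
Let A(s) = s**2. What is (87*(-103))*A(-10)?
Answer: -896100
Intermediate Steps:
(87*(-103))*A(-10) = (87*(-103))*(-10)**2 = -8961*100 = -896100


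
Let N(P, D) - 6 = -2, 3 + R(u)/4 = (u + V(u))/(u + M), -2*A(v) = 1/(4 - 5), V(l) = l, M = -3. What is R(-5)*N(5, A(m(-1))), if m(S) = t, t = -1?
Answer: -28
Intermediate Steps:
m(S) = -1
A(v) = ½ (A(v) = -1/(2*(4 - 5)) = -½/(-1) = -½*(-1) = ½)
R(u) = -12 + 8*u/(-3 + u) (R(u) = -12 + 4*((u + u)/(u - 3)) = -12 + 4*((2*u)/(-3 + u)) = -12 + 4*(2*u/(-3 + u)) = -12 + 8*u/(-3 + u))
N(P, D) = 4 (N(P, D) = 6 - 2 = 4)
R(-5)*N(5, A(m(-1))) = (4*(9 - 1*(-5))/(-3 - 5))*4 = (4*(9 + 5)/(-8))*4 = (4*(-⅛)*14)*4 = -7*4 = -28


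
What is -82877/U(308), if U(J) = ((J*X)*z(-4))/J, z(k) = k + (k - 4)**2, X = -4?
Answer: 82877/240 ≈ 345.32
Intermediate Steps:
z(k) = k + (-4 + k)**2
U(J) = -240 (U(J) = ((J*(-4))*(-4 + (-4 - 4)**2))/J = ((-4*J)*(-4 + (-8)**2))/J = ((-4*J)*(-4 + 64))/J = (-4*J*60)/J = (-240*J)/J = -240)
-82877/U(308) = -82877/(-240) = -82877*(-1/240) = 82877/240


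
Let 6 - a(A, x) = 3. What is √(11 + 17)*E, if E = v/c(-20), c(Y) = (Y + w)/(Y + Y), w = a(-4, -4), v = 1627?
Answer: 130160*√7/17 ≈ 20257.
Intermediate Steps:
a(A, x) = 3 (a(A, x) = 6 - 1*3 = 6 - 3 = 3)
w = 3
c(Y) = (3 + Y)/(2*Y) (c(Y) = (Y + 3)/(Y + Y) = (3 + Y)/((2*Y)) = (3 + Y)*(1/(2*Y)) = (3 + Y)/(2*Y))
E = 65080/17 (E = 1627/(((½)*(3 - 20)/(-20))) = 1627/(((½)*(-1/20)*(-17))) = 1627/(17/40) = 1627*(40/17) = 65080/17 ≈ 3828.2)
√(11 + 17)*E = √(11 + 17)*(65080/17) = √28*(65080/17) = (2*√7)*(65080/17) = 130160*√7/17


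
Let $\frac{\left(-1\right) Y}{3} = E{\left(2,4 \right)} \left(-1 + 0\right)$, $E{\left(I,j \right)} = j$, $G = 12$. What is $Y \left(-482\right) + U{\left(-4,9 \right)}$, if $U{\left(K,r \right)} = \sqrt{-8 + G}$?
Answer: $-5782$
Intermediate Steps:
$Y = 12$ ($Y = - 3 \cdot 4 \left(-1 + 0\right) = - 3 \cdot 4 \left(-1\right) = \left(-3\right) \left(-4\right) = 12$)
$U{\left(K,r \right)} = 2$ ($U{\left(K,r \right)} = \sqrt{-8 + 12} = \sqrt{4} = 2$)
$Y \left(-482\right) + U{\left(-4,9 \right)} = 12 \left(-482\right) + 2 = -5784 + 2 = -5782$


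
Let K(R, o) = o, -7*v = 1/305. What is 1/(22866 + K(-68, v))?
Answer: 2135/48818909 ≈ 4.3733e-5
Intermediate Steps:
v = -1/2135 (v = -⅐/305 = -⅐*1/305 = -1/2135 ≈ -0.00046838)
1/(22866 + K(-68, v)) = 1/(22866 - 1/2135) = 1/(48818909/2135) = 2135/48818909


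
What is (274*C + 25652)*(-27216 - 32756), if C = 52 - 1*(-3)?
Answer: -2442179784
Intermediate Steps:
C = 55 (C = 52 + 3 = 55)
(274*C + 25652)*(-27216 - 32756) = (274*55 + 25652)*(-27216 - 32756) = (15070 + 25652)*(-59972) = 40722*(-59972) = -2442179784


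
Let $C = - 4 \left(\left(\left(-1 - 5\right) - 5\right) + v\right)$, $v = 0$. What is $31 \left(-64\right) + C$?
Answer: $-1940$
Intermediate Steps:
$C = 44$ ($C = - 4 \left(\left(\left(-1 - 5\right) - 5\right) + 0\right) = - 4 \left(\left(-6 - 5\right) + 0\right) = - 4 \left(-11 + 0\right) = \left(-4\right) \left(-11\right) = 44$)
$31 \left(-64\right) + C = 31 \left(-64\right) + 44 = -1984 + 44 = -1940$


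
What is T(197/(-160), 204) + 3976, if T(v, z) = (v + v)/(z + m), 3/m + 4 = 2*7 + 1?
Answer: 714723593/179760 ≈ 3976.0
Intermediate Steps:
m = 3/11 (m = 3/(-4 + (2*7 + 1)) = 3/(-4 + (14 + 1)) = 3/(-4 + 15) = 3/11 ≈ 0.27273)
T(v, z) = 2*v/(3/11 + z) (T(v, z) = (v + v)/(z + 3/11) = (2*v)/(3/11 + z) = 2*v/(3/11 + z))
T(197/(-160), 204) + 3976 = 22*(197/(-160))/(3 + 11*204) + 3976 = 22*(197*(-1/160))/(3 + 2244) + 3976 = 22*(-197/160)/2247 + 3976 = 22*(-197/160)*(1/2247) + 3976 = -2167/179760 + 3976 = 714723593/179760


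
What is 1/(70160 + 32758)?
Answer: 1/102918 ≈ 9.7165e-6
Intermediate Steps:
1/(70160 + 32758) = 1/102918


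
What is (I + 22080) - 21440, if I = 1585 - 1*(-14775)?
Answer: 17000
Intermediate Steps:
I = 16360 (I = 1585 + 14775 = 16360)
(I + 22080) - 21440 = (16360 + 22080) - 21440 = 38440 - 21440 = 17000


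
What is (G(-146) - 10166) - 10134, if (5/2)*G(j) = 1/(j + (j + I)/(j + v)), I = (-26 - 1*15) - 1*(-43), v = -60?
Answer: -759524603/37415 ≈ -20300.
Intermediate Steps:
I = 2 (I = (-26 - 15) + 43 = -41 + 43 = 2)
G(j) = 2/(5*(j + (2 + j)/(-60 + j))) (G(j) = 2/(5*(j + (j + 2)/(j - 60))) = 2/(5*(j + (2 + j)/(-60 + j))))
(G(-146) - 10166) - 10134 = (2*(-60 - 146)/(5*(2 + (-146)**2 - 59*(-146))) - 10166) - 10134 = ((2/5)*(-206)/(2 + 21316 + 8614) - 10166) - 10134 = ((2/5)*(-206)/29932 - 10166) - 10134 = ((2/5)*(1/29932)*(-206) - 10166) - 10134 = (-103/37415 - 10166) - 10134 = -380360993/37415 - 10134 = -759524603/37415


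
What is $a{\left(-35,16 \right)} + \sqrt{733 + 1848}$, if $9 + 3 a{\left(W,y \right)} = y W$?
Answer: $- \frac{569}{3} + \sqrt{2581} \approx -138.86$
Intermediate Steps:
$a{\left(W,y \right)} = -3 + \frac{W y}{3}$ ($a{\left(W,y \right)} = -3 + \frac{y W}{3} = -3 + \frac{W y}{3}$)
$a{\left(-35,16 \right)} + \sqrt{733 + 1848} = \left(-3 + \frac{1}{3} \left(-35\right) 16\right) + \sqrt{733 + 1848} = \left(-3 - \frac{560}{3}\right) + \sqrt{2581} = - \frac{569}{3} + \sqrt{2581}$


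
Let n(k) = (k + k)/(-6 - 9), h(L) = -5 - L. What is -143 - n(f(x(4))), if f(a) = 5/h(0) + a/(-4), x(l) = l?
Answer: -2149/15 ≈ -143.27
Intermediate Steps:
f(a) = -1 - a/4 (f(a) = 5/(-5 - 1*0) + a/(-4) = 5/(-5 + 0) + a*(-¼) = 5/(-5) - a/4 = 5*(-⅕) - a/4 = -1 - a/4)
n(k) = -2*k/15 (n(k) = (2*k)/(-15) = (2*k)*(-1/15) = -2*k/15)
-143 - n(f(x(4))) = -143 - (-2)*(-1 - ¼*4)/15 = -143 - (-2)*(-1 - 1)/15 = -143 - (-2)*(-2)/15 = -143 - 1*4/15 = -143 - 4/15 = -2149/15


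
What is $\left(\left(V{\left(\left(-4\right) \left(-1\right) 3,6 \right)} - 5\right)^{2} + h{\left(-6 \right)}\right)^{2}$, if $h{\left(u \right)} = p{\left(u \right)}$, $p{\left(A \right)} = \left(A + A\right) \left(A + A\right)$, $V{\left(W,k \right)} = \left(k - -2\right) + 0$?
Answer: $23409$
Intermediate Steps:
$V{\left(W,k \right)} = 2 + k$ ($V{\left(W,k \right)} = \left(k + 2\right) + 0 = \left(2 + k\right) + 0 = 2 + k$)
$p{\left(A \right)} = 4 A^{2}$ ($p{\left(A \right)} = 2 A 2 A = 4 A^{2}$)
$h{\left(u \right)} = 4 u^{2}$
$\left(\left(V{\left(\left(-4\right) \left(-1\right) 3,6 \right)} - 5\right)^{2} + h{\left(-6 \right)}\right)^{2} = \left(\left(\left(2 + 6\right) - 5\right)^{2} + 4 \left(-6\right)^{2}\right)^{2} = \left(\left(8 - 5\right)^{2} + 4 \cdot 36\right)^{2} = \left(3^{2} + 144\right)^{2} = \left(9 + 144\right)^{2} = 153^{2} = 23409$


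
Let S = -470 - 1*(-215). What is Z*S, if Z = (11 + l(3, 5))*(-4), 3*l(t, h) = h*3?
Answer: 16320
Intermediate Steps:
l(t, h) = h (l(t, h) = (h*3)/3 = (3*h)/3 = h)
S = -255 (S = -470 + 215 = -255)
Z = -64 (Z = (11 + 5)*(-4) = 16*(-4) = -64)
Z*S = -64*(-255) = 16320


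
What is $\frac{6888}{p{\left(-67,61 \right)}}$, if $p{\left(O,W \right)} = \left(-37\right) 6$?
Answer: $- \frac{1148}{37} \approx -31.027$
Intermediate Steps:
$p{\left(O,W \right)} = -222$
$\frac{6888}{p{\left(-67,61 \right)}} = \frac{6888}{-222} = 6888 \left(- \frac{1}{222}\right) = - \frac{1148}{37}$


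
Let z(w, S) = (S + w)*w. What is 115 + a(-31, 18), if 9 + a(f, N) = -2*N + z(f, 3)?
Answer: 938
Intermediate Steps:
z(w, S) = w*(S + w)
a(f, N) = -9 - 2*N + f*(3 + f) (a(f, N) = -9 + (-2*N + f*(3 + f)) = -9 - 2*N + f*(3 + f))
115 + a(-31, 18) = 115 + (-9 - 2*18 - 31*(3 - 31)) = 115 + (-9 - 36 - 31*(-28)) = 115 + (-9 - 36 + 868) = 115 + 823 = 938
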